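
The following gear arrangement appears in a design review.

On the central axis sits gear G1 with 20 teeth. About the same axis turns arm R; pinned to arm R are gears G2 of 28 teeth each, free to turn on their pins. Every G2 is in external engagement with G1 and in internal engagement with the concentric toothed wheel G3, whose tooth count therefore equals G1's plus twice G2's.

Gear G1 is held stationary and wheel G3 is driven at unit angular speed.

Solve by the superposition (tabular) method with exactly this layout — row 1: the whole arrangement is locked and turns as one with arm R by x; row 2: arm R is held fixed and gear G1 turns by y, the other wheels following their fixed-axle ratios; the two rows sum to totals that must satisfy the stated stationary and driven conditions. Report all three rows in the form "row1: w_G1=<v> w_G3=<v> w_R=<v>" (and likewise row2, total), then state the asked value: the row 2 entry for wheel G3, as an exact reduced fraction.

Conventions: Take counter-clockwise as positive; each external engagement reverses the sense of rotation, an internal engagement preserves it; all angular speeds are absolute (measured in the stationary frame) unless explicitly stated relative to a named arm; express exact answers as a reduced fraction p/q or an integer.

topology: planetary set — G1 20T / G2 28T / G3 76T, arm = carrier (Willis)
row 1: whole set turns with the arm by x
row 2 — arm fixed, fixed-axis ratios: sun y, ring −(20/76)·y, arm 0
boundary: total ω_sun = x + y = 0 and total ω_ring = x − (20/76)·y = 1  ⇒  y = -19/24, x = 19/24
row 2 ring = −(20/76)·(-19/24) = 5/24
totals (row 1 + row 2): sun 19/24 + (-19/24) = 0, ring 19/24 + 5/24 = 1, arm 19/24 + 0 = 19/24
asked cell (row2, ring) = 5/24

row1: w_G1=19/24 w_G3=19/24 w_R=19/24
row2: w_G1=-19/24 w_G3=5/24 w_R=0
total: w_G1=0 w_G3=1 w_R=19/24
asked value: 5/24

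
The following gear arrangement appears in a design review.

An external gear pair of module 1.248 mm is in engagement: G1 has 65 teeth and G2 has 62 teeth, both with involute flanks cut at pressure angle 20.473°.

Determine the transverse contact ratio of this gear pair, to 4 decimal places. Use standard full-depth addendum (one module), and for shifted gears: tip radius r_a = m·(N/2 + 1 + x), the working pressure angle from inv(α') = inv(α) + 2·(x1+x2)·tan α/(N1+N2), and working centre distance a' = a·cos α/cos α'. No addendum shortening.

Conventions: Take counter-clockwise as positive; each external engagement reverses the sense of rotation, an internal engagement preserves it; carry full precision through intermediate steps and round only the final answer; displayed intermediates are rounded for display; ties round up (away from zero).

1.7666

topology: single-mesh involute geometry — m = 1.248, 65T/62T pair
base radii: r_b1 = 37.998113, r_b2 = 36.244354
tip radii: r_a1 = 41.808000, r_a2 = 39.936000
no profile shift: α' = α, a' = a
action lengths: √(r_a1²−r_b1²) = 17.437094, √(r_a2²−r_b2²) = 16.769940
base pitch p_b = π·m·cos α = 3.673064
CR = (17.437094 + 16.769940 − 79.248000·sin 20.47300°)/3.673064 = 1.766585
contact ratio ≈ 1.7666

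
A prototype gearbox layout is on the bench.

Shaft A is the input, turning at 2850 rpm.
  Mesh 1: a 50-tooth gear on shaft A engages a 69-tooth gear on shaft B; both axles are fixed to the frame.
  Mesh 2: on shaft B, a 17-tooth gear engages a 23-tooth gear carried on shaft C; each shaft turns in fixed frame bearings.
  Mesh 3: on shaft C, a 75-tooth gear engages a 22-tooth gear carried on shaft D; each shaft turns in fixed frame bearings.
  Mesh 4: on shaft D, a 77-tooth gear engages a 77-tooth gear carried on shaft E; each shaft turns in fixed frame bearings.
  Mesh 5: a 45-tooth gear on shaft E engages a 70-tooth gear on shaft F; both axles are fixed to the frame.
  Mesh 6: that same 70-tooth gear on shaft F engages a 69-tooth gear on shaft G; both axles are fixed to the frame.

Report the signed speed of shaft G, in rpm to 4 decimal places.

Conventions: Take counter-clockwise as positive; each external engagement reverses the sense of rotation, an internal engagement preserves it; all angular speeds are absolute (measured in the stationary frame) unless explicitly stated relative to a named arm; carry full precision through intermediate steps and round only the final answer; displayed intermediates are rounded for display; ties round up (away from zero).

class = fixed-axis compound train [6 meshes; 6 ratios multiply, 6 sense flips]
mesh 1 [50T→69T]: ω = 2850.0000×50/69 = 2065.2174 rpm, sense flips to −
mesh 2 [17T→23T]: ω = 2065.2174×17/23 = 1526.4650 rpm, sense flips to +
mesh 3 [75T→22T]: ω = 1526.4650×75/22 = 5203.8581 rpm, sense flips to −
mesh 4 [77T→77T]: ω = 5203.8581×77/77 = 5203.8581 rpm, sense flips to +
mesh 5 [45T→70T]: ω = 5203.8581×45/70 = 3345.3373 rpm, sense flips to −
mesh 6 [70T→69T]: ω = 3345.3373×70/69 = 3393.8205 rpm, sense flips to +
signed output speed = +3393.8205 rpm

+3393.8205 rpm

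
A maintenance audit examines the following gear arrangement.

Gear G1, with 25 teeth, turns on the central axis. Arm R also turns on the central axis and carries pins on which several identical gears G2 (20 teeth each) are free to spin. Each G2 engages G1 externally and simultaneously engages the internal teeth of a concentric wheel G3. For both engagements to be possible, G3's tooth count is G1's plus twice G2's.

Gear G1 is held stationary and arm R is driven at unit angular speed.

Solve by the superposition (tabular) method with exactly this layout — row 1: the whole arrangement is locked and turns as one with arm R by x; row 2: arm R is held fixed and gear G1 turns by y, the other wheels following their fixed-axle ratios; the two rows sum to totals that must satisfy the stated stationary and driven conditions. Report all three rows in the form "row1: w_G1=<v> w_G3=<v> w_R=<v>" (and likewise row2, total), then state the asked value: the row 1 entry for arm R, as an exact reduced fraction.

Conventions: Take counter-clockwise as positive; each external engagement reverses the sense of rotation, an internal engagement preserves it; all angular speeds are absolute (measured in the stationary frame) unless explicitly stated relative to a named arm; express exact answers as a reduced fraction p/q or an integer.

class = planetary set [G3 = 25+2·20 = 65; Willis about the carrier]
row 1 (train locked, turned with arm): all members turn x
row 2 (arm held, sun turns y): ω_ring = −(25/65)·y, ω_arm = 0
boundary: total ω_sun = x + y = 0 and total ω_arm = x = 1  ⇒  y = -1, x = 1
row 2 ring = −(25/65)·(-1) = 5/13
totals (row 1 + row 2): sun 1 + (-1) = 0, ring 1 + 5/13 = 18/13, arm 1 + 0 = 1
asked cell (row1, arm) = 1

row1: w_G1=1 w_G3=1 w_R=1
row2: w_G1=-1 w_G3=5/13 w_R=0
total: w_G1=0 w_G3=18/13 w_R=1
asked value: 1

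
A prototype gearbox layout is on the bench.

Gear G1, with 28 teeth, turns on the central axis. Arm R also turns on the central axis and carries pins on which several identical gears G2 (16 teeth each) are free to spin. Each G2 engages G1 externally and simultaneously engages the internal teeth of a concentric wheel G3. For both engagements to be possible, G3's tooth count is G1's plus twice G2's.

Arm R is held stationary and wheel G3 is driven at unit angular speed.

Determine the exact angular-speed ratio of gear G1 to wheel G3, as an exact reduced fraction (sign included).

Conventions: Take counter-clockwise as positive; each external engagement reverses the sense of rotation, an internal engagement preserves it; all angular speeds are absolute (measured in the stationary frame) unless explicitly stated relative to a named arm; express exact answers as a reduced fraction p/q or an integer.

planetary set (28T centre, 16T on arm, 60T internal) — Willis relation
ring teeth: 28 + 2·16 = 60
28(ω_sun−ω_arm) = −60(ω_ring−ω_arm),  ω_arm = 0, ω_ring = 1
ω_sun = 0 − (60/28)(1−0) = -15/7
ω_out/ω_in = -15/7

-15/7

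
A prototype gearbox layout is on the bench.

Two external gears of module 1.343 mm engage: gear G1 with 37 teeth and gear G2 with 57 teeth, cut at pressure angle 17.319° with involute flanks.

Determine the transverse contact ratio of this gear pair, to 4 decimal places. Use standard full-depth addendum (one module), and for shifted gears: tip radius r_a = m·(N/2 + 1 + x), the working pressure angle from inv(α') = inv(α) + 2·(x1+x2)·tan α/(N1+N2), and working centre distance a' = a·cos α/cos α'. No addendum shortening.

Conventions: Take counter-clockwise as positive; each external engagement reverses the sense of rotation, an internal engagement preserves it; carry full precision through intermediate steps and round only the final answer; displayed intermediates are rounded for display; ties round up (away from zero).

1.8924

single-mesh involute tooth geometry (37T engaging 57T at module 1.343)
base radii: r_b1 = 23.719058, r_b2 = 36.540171
tip radii: r_a1 = 26.188500, r_a2 = 39.618500
no profile shift: α' = α, a' = a
action lengths: √(r_a1²−r_b1²) = 11.101523, √(r_a2²−r_b2²) = 15.311482
base pitch p_b = π·m·cos α = 4.027871
CR = (11.101523 + 15.311482 − 63.121000·sin 17.31900°)/4.027871 = 1.892419
contact ratio ≈ 1.8924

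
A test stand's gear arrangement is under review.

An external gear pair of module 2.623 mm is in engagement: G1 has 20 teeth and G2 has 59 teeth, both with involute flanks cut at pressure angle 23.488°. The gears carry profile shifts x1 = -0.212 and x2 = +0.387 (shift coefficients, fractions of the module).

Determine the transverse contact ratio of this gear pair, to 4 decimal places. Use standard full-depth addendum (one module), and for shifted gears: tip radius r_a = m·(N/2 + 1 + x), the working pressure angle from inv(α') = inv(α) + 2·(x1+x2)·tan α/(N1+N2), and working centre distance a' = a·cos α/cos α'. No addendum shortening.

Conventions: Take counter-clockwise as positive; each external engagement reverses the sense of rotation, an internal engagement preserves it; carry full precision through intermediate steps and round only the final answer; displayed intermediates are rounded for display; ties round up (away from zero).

1.5297

single-mesh involute tooth geometry (20T engaging 59T at module 2.623)
base radii: r_b1 = 24.056676, r_b2 = 70.967194
tip radii: r_a1 = 28.296924, r_a2 = 81.016601
inv(α') = inv(23.488°) + 2·(-0.212+0.387)·tan α/(20+59) = 0.02654571  ⇒  α' = 24.05651°
a' = a·cos α / cos α' = 103.6085·cos 23.488°/cos 24.05651° = 104.062324
action lengths: √(r_a1²−r_b1²) = 14.899405, √(r_a2²−r_b2²) = 39.081288
base pitch p_b = π·m·cos α = 7.557628
CR = (14.899405 + 39.081288 − 104.062324·sin 24.05651°)/7.557628 = 1.529711
contact ratio ≈ 1.5297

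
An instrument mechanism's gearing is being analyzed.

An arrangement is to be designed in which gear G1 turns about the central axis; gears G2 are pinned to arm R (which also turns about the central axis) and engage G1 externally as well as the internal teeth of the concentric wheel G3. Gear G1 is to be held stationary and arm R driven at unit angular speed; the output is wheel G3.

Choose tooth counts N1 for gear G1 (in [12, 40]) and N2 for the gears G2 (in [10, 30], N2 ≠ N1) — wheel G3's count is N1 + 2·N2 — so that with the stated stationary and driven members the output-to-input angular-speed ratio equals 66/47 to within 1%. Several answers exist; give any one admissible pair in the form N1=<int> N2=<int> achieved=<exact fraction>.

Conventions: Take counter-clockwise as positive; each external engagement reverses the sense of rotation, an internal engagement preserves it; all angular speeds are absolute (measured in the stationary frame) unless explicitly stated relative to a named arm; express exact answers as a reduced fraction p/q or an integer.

planetary set to be sized for 66/47 (Willis relation)
Willis with ω_sun = 0: ω_ring/ω_arm = (N1+N3)/N3; set equal to 66/47  ⇒  N3/N1 = 1/(66/47 − 1) = 47/19
N3 = N1 + 2·N2  ⇒  N2/N1 = (N3/N1 − 1)/2 = (47/19 − 1)/2 = 14/19
smallest multiple with N1 ≥ 12 and N2 ≥ 10: k = 1  ⇒  N1 = 1·19 = 19, N2 = 1·14 = 14 (N1 ≤ 40, N2 ≤ 30, N2 ≠ N1 ✓), N3 = 19 + 2·14 = 47
check: (N1+N3)/N3 with N1 = 19, N3 = 47 gives 66/47; |achieved − target| = 0 ≤ 33/2350 ✓

N1=19 N2=14 achieved=66/47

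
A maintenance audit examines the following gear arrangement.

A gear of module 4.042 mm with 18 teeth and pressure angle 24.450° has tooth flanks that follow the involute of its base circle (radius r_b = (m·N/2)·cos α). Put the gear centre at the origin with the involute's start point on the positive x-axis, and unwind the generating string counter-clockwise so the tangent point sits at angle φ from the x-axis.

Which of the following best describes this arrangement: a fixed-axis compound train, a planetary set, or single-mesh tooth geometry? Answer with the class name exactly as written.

class = single-mesh tooth geometry [base-circle involute, m = 4.042, 18T]
classification: single-mesh tooth geometry

single-mesh tooth geometry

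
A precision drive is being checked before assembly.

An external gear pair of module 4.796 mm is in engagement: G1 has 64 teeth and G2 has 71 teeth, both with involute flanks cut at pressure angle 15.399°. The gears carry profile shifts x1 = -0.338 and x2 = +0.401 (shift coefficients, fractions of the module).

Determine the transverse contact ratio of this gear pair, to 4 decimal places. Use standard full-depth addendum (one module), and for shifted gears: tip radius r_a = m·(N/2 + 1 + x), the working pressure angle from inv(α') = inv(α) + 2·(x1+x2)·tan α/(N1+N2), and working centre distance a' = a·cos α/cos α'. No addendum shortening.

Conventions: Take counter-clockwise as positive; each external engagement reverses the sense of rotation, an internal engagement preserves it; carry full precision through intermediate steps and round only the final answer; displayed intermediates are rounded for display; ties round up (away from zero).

2.1001

single-mesh involute tooth geometry (64T engaging 71T at module 4.796)
base radii: r_b1 = 147.962361, r_b2 = 164.145744
tip radii: r_a1 = 156.646952, r_a2 = 176.977196
inv(α') = inv(15.399°) + 2·(-0.338+0.401)·tan α/(64+71) = 0.00692093  ⇒  α' = 15.59064°
a' = a·cos α / cos α' = 323.7300·cos 15.399°/cos 15.59064° = 324.030321
action lengths: √(r_a1²−r_b1²) = 51.433523, √(r_a2²−r_b2²) = 66.159674
base pitch p_b = π·m·cos α = 14.526171
CR = (51.433523 + 66.159674 − 324.030321·sin 15.59064°)/14.526171 = 2.100072
contact ratio ≈ 2.1001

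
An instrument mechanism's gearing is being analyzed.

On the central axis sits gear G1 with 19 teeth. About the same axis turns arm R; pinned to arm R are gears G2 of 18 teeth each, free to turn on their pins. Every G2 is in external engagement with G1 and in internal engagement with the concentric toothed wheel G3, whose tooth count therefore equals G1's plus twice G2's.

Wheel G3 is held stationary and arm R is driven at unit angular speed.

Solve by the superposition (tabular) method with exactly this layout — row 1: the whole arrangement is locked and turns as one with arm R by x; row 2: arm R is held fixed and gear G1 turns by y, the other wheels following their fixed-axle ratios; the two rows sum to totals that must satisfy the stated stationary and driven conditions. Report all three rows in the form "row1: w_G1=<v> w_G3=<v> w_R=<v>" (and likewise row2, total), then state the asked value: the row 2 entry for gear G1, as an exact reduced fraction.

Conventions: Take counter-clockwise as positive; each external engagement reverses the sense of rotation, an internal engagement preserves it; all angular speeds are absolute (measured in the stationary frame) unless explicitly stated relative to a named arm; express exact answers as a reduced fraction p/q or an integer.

topology: planetary set — G1 19T / G2 18T / G3 55T, arm = carrier (Willis)
row 1: whole set turns with the arm by x
row 2 (arm held, sun turns y): ω_ring = −(19/55)·y, ω_arm = 0
boundary: total ω_ring = x − (19/55)·y = 0 and total ω_arm = x = 1  ⇒  y = 55/19, x = 1
row 2 ring = −(19/55)·55/19 = -1
totals (row 1 + row 2): sun 1 + 55/19 = 74/19, ring 1 + (-1) = 0, arm 1 + 0 = 1
asked cell (row2, sun) = 55/19

row1: w_G1=1 w_G3=1 w_R=1
row2: w_G1=55/19 w_G3=-1 w_R=0
total: w_G1=74/19 w_G3=0 w_R=1
asked value: 55/19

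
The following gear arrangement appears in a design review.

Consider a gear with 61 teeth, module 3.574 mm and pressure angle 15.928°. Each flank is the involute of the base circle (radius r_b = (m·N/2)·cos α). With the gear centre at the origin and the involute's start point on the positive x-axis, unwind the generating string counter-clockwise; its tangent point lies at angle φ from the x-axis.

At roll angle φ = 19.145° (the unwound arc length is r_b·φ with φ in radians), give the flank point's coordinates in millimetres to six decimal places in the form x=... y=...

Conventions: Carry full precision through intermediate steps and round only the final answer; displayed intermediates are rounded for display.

single-mesh involute tooth geometry (61T wheel at module 3.574)
pitch radius r_p = m·N/2 = 3.574·61/2 = 109.007000
base radius r_b = r_p·cos α = 109.007000·cos 15.928° = 104.821928
roll angle φ = 19.145° = 0.33414329 rad
x = r_b·(cos φ + φ·sin φ) = 110.511374
y = r_b·(sin φ − φ·cos φ) = 1.289058

x=110.511374 y=1.289058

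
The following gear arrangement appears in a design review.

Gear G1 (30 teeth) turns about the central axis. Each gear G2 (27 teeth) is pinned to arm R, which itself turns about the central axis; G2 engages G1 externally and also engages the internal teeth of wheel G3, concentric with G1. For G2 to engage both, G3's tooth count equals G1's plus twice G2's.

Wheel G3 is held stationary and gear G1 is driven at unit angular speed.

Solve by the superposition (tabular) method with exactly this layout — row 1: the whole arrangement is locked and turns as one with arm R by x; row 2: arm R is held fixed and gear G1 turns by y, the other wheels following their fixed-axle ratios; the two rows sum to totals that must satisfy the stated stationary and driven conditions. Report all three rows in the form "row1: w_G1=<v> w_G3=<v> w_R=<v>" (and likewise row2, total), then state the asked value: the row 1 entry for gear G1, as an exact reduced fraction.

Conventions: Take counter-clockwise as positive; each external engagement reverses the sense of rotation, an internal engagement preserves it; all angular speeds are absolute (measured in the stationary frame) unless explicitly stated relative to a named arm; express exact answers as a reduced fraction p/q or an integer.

row1: w_G1=5/19 w_G3=5/19 w_R=5/19
row2: w_G1=14/19 w_G3=-5/19 w_R=0
total: w_G1=1 w_G3=0 w_R=5/19
asked value: 5/19

class = planetary set [G3 = 30+2·27 = 84; Willis about the carrier]
row 1: whole set turns with the arm by x
superposition row 2 [arm held]: sun y, ring −(30/84)·y, arm 0
boundary: total ω_ring = x − (30/84)·y = 0 and total ω_sun = x + y = 1  ⇒  y = 14/19, x = 5/19
row 2 ring = −(30/84)·14/19 = -5/19
totals (row 1 + row 2): sun 5/19 + 14/19 = 1, ring 5/19 + (-5/19) = 0, arm 5/19 + 0 = 5/19
asked cell (row1, sun) = 5/19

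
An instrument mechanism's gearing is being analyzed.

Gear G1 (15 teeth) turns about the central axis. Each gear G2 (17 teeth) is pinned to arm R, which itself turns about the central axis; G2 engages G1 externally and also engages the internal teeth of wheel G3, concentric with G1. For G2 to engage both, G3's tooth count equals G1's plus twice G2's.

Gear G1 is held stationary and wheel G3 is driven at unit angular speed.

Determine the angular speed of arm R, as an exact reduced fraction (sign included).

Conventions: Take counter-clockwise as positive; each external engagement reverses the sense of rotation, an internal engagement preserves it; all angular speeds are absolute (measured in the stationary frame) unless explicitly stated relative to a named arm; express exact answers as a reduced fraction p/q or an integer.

class = planetary set [G3 = 15+2·17 = 49; Willis about the carrier]
ring teeth: 15 + 2·17 = 49
15(ω_sun−ω_arm) = −49(ω_ring−ω_arm),  ω_sun = 0, ω_ring = 1
15(0−ω_arm) = −49(1−ω_arm)  ⇒  64·ω_arm = 49  ⇒  ω_arm = 49/64
exact speed ratio = 49/64

49/64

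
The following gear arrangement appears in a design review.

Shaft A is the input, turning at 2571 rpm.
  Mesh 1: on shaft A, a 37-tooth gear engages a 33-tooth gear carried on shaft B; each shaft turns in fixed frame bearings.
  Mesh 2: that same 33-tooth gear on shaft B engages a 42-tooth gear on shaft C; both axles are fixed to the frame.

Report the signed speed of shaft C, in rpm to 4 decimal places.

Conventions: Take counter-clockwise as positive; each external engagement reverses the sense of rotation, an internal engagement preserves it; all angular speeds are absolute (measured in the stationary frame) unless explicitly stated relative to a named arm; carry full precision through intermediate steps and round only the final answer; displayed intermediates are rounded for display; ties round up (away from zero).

+2264.9286 rpm

topology: fixed-axis compound train — 2 meshes, A→C
mesh 1 [37T→33T]: ω = 2571.0000×37/33 = 2882.6364 rpm, sense flips to −
mesh 2 [33T→42T]: ω = 2882.6364×33/42 = 2264.9286 rpm, sense flips to +
signed output speed = +2264.9286 rpm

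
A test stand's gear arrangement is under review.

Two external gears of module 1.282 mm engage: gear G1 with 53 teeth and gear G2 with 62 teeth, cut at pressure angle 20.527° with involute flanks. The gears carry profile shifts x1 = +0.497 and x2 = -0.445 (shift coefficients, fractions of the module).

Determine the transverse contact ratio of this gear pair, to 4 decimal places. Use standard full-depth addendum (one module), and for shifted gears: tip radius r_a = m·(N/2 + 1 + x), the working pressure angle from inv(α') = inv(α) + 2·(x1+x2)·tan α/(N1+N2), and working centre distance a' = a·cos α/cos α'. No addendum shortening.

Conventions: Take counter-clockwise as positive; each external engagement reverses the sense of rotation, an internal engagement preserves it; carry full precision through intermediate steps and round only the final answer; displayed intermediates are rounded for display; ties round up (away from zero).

class = single-mesh tooth geometry [involute pair 53T × 62T, m = 1.282]
base radii: r_b1 = 31.815954, r_b2 = 37.218663
tip radii: r_a1 = 35.892154, r_a2 = 40.453510
inv(α') = inv(20.527°) + 2·(+0.497-0.445)·tan α/(53+62) = 0.01649676  ⇒  α' = 20.66438°
a' = a·cos α / cos α' = 73.7150·cos 20.527°/cos 20.66438° = 73.781451
action lengths: √(r_a1²−r_b1²) = 16.613000, √(r_a2²−r_b2²) = 15.851106
base pitch p_b = π·m·cos α = 3.771803
CR = (16.613000 + 15.851106 − 73.781451·sin 20.66438°)/3.771803 = 1.703995
contact ratio ≈ 1.7040

1.7040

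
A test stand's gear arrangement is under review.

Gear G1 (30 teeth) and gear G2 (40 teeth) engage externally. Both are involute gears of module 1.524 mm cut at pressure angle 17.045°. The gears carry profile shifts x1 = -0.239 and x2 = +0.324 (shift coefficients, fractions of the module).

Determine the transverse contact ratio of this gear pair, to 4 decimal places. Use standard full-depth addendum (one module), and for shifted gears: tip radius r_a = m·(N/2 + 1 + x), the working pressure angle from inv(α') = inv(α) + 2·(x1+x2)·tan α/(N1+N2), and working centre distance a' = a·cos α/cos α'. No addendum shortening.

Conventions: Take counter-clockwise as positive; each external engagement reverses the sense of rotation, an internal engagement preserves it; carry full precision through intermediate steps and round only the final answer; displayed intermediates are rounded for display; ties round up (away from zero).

1.8091

recognized (one external pair, fixed centres): single-mesh tooth geometry, m = 1.524, N1 = 30, N2 = 40
base radii: r_b1 = 21.855871, r_b2 = 29.141161
tip radii: r_a1 = 24.019764, r_a2 = 32.497776
inv(α') = inv(17.045°) + 2·(-0.239+0.324)·tan α/(30+40) = 0.00984290  ⇒  α' = 17.48658°
a' = a·cos α / cos α' = 53.3400·cos 17.045°/cos 17.48658° = 53.467925
action lengths: √(r_a1²−r_b1²) = 9.963432, √(r_a2²−r_b2²) = 14.383956
base pitch p_b = π·m·cos α = 4.577483
CR = (9.963432 + 14.383956 − 53.467925·sin 17.48658°)/4.577483 = 1.809120
contact ratio ≈ 1.8091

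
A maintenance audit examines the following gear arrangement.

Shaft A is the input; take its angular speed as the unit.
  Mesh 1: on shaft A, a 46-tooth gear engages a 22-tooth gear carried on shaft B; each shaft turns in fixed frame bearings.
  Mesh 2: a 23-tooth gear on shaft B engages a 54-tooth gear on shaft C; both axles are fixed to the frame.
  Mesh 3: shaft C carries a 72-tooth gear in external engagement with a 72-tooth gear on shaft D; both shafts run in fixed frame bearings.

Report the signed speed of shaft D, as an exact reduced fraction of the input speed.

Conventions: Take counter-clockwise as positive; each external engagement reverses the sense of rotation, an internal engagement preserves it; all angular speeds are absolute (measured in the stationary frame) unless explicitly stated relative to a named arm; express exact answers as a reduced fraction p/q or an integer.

3-mesh fixed-axis compound train (all bearings frame-fixed)
mesh 1 [46T→22T]: |ω|/ω_in = 1×46/22 = 23/11, sense flips to −
mesh 2 [23T→54T]: |ω|/ω_in = (23/11)×23/54 = 529/594, sense flips to +
mesh 3 [72T→72T]: |ω|/ω_in = (529/594)×72/72 = 529/594, sense flips to −
signed output speed (× input speed) = -529/594

-529/594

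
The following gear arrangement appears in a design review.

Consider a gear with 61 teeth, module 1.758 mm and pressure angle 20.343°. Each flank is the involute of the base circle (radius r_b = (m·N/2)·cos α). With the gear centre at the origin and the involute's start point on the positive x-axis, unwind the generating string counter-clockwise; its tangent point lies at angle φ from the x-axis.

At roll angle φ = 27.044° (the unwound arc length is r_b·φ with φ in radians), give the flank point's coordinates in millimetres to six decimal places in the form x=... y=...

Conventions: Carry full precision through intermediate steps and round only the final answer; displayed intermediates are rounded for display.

x=55.566965 y=1.723322

single-mesh involute tooth geometry (61T wheel at module 1.758)
pitch radius r_p = m·N/2 = 1.758·61/2 = 53.619000
base radius r_b = r_p·cos α = 53.619000·cos 20.343° = 50.274692
roll angle φ = 27.044° = 0.47200684 rad
x = r_b·(cos φ + φ·sin φ) = 55.566965
y = r_b·(sin φ − φ·cos φ) = 1.723322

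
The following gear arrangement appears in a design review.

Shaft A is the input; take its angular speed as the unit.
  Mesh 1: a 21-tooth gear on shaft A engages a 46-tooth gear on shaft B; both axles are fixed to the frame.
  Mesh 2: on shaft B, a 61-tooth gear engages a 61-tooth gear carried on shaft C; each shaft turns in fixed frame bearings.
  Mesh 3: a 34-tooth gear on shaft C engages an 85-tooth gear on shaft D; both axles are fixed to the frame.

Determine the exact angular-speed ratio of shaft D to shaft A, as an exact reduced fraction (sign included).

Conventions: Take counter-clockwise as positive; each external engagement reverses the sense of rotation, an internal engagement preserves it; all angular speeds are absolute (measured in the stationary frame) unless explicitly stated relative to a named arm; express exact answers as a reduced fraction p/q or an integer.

-21/115

class = fixed-axis compound train [3 meshes; 3 ratios multiply, 3 sense flips]
mesh 1 [21T→46T]: running ratio 21/46, sense −
mesh 2 [61T→61T]: running ratio 21/46, sense +
mesh 3 [34T→85T]: running ratio 21/115, sense −
ω_out/ω_in = -21/115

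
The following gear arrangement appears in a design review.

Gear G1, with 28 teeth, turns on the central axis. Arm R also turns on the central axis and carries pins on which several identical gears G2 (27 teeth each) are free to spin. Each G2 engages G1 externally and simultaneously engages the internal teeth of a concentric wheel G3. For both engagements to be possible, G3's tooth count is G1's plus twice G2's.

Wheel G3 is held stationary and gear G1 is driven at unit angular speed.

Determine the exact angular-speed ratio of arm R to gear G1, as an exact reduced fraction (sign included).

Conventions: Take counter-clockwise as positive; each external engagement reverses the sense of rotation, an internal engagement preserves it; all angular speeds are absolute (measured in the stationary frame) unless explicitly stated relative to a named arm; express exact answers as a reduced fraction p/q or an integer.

recognized (axles ride arm R): planetary set, 28/27/82 teeth
ring teeth: 28 + 2·27 = 82
28(ω_sun−ω_arm) = −82(ω_ring−ω_arm),  ω_ring = 0, ω_sun = 1
28(1−ω_arm) = −82(0−ω_arm)  ⇒  110·ω_arm = 28  ⇒  ω_arm = 14/55
ω_out/ω_in = 14/55

14/55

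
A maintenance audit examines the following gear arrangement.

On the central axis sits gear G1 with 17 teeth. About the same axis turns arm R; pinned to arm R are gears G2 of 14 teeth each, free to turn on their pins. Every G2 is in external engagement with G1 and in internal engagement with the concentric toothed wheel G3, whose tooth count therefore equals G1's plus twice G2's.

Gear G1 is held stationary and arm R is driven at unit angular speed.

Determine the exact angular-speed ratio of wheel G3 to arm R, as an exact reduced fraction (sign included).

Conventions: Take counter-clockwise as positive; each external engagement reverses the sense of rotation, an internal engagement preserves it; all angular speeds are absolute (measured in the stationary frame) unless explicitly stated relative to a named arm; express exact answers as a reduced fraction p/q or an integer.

62/45

recognized (axles ride arm R): planetary set, 17/14/45 teeth
ring teeth: 17 + 2·14 = 45
17(ω_sun−ω_arm) = −45(ω_ring−ω_arm),  ω_sun = 0, ω_arm = 1
ω_ring = 1 − (17/45)(0−1) = 62/45
ω_out/ω_in = 62/45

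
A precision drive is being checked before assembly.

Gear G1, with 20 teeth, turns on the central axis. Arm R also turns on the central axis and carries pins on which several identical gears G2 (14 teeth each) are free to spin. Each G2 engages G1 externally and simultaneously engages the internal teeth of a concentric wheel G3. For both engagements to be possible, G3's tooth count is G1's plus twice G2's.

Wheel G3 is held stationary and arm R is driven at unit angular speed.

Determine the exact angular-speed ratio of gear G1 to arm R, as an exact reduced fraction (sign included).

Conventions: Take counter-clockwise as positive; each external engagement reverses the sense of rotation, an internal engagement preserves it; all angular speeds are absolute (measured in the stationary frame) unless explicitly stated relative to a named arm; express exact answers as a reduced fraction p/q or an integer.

17/5

topology: planetary set — G1 20T / G2 14T / G3 48T, arm = carrier (Willis)
ring teeth: 20 + 2·14 = 48
20(ω_sun−ω_arm) = −48(ω_ring−ω_arm),  ω_ring = 0, ω_arm = 1
ω_sun = 1 − (48/20)(0−1) = 17/5
ω_out/ω_in = 17/5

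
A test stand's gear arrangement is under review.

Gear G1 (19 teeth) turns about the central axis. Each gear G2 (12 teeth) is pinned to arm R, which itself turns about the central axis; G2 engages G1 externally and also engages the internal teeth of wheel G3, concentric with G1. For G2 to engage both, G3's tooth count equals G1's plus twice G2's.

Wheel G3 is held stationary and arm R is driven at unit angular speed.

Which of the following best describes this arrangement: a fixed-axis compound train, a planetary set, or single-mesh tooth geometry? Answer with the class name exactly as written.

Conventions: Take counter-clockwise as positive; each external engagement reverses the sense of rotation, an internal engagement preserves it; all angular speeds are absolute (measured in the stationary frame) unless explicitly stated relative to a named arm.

class = planetary set [G3 = 19+2·12 = 43; Willis about the carrier]
classification: planetary set

planetary set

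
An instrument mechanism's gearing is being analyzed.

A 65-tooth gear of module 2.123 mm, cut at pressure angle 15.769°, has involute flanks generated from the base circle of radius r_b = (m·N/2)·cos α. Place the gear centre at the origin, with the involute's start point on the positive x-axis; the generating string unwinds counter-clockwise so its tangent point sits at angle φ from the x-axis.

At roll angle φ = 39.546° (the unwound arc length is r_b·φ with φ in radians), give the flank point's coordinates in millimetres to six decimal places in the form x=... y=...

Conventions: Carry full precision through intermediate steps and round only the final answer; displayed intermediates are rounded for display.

x=80.382627 y=6.936809

recognized (one wheel, involute flank): single-mesh tooth geometry, m = 2.123, N = 65
pitch radius r_p = m·N/2 = 2.123·65/2 = 68.997500
base radius r_b = r_p·cos α = 68.997500·cos 15.769° = 66.400791
roll angle φ = 39.546° = 0.69020791 rad
x = r_b·(cos φ + φ·sin φ) = 80.382627
y = r_b·(sin φ − φ·cos φ) = 6.936809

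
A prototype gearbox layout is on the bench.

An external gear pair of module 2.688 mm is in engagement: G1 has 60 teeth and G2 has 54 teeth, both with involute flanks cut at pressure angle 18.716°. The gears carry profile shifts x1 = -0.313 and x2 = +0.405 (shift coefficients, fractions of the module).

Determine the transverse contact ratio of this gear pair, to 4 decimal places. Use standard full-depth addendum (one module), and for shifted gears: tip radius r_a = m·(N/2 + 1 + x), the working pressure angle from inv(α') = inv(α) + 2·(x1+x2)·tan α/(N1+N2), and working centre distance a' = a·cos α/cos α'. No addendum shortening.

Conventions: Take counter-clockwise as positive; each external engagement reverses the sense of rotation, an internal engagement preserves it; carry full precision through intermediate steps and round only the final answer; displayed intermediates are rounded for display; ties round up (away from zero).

1.8094

topology: single-mesh involute geometry — m = 2.688, 60T/54T pair
base radii: r_b1 = 76.375814, r_b2 = 68.738233
tip radii: r_a1 = 82.486656, r_a2 = 76.352640
inv(α') = inv(18.716°) + 2·(-0.313+0.405)·tan α/(60+54) = 0.01268360  ⇒  α' = 18.98479°
a' = a·cos α / cos α' = 153.2160·cos 18.716°/cos 18.98479° = 153.461592
action lengths: √(r_a1²−r_b1²) = 31.157398, √(r_a2²−r_b2²) = 33.238246
base pitch p_b = π·m·cos α = 7.998057
CR = (31.157398 + 33.238246 − 153.461592·sin 18.98479°)/7.998057 = 1.809435
contact ratio ≈ 1.8094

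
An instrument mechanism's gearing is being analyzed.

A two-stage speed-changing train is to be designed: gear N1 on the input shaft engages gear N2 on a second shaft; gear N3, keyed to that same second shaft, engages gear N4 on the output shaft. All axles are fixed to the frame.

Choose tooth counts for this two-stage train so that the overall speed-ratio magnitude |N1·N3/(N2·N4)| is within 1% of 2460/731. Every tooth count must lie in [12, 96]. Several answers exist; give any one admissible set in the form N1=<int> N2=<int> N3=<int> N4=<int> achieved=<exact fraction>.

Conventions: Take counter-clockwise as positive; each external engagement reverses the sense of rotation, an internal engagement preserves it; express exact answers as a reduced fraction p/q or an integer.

design class (target 2460/731): fixed-axis compound train
target = 2460/731 in lowest terms: an exact hit needs N1·N3 = k·2460 and N2·N4 = k·731 for one integer k, every count in [12, 96]; additionally prefer no 1:1 stage (N1 ≠ N2, N3 ≠ N4)
k = 1: N1·N3 = 2460 = 30·82, N2·N4 = 731 = 17·43
achieved = 30·82/(17·43) = 2460/731; |achieved − target| = 0 ≤ 123/3655 ✓

N1=30 N2=17 N3=82 N4=43 achieved=2460/731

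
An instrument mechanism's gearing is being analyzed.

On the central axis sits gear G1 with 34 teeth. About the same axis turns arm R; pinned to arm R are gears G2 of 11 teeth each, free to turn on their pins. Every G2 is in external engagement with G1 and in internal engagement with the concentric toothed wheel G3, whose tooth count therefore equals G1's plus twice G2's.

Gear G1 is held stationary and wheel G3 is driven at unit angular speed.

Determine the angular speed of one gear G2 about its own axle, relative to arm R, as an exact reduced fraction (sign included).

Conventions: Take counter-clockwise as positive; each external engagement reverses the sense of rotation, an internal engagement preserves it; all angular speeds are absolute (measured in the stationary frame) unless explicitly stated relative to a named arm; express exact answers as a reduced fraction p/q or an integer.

952/495

topology: planetary set — G1 34T / G2 11T / G3 56T, arm = carrier (Willis)
ring teeth: 34 + 2·11 = 56
34(ω_sun−ω_arm) = −56(ω_ring−ω_arm),  ω_sun = 0, ω_ring = 1
34(0−ω_arm) = −56(1−ω_arm)  ⇒  90·ω_arm = 56  ⇒  ω_arm = 28/45
sun–planet mesh: 34·(0−28/45) = −11·(ω_p−ω_arm)  ⇒  ω_p−ω_arm = 952/495
exact speed ratio = 952/495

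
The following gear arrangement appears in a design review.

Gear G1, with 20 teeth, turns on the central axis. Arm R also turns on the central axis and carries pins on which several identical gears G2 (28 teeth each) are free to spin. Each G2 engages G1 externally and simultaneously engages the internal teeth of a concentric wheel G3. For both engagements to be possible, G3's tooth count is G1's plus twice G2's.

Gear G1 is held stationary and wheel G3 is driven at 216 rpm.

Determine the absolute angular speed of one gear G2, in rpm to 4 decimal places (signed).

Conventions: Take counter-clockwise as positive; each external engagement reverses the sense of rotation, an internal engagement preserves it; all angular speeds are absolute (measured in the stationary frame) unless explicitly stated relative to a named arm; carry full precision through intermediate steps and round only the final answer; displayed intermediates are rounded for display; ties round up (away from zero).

planetary set (20T centre, 28T on arm, 76T internal) — Willis relation
normalise by the input: solve with ω_ring = 1, then scale by 216 rpm
ring teeth: 20 + 2·28 = 76
20(ω_sun−ω_arm) = −76(ω_ring−ω_arm),  ω_sun = 0, ω_ring = 1
20(0−ω_arm) = −76(1−ω_arm)  ⇒  96·ω_arm = 76  ⇒  ω_arm = 19/24
sun–planet mesh: 20·(0−19/24) = −28·(ω_p−ω_arm)  ⇒  ω_p−ω_arm = 95/168
ω_p = 19/24 + 95/168 = 19/14
scale: ω_p = 19/14 × 216 rpm = +293.1429 rpm

+293.1429 rpm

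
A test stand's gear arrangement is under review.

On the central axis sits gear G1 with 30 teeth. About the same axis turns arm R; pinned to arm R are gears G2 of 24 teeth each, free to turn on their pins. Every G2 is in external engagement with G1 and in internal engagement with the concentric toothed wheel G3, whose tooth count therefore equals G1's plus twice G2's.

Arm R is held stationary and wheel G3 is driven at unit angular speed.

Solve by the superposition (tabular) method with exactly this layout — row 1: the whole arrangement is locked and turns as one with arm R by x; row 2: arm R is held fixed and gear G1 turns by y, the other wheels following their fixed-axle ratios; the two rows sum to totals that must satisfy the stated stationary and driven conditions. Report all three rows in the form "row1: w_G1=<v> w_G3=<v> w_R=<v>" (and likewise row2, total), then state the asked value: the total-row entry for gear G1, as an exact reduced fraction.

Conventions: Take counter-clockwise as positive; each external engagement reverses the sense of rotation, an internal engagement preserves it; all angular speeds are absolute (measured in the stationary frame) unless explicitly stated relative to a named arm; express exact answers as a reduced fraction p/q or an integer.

planetary set (30T centre, 24T on arm, 78T internal) — Willis relation
row 1 — lock + rotate with arm: ω_sun = ω_ring = ω_arm = x
row 2 — arm fixed, fixed-axis ratios: sun y, ring −(30/78)·y, arm 0
boundary: total ω_arm = x = 0 and total ω_ring = x − (30/78)·y = 1  ⇒  y = -13/5, x = 0
row 2 ring = −(30/78)·(-13/5) = 1
totals (row 1 + row 2): sun 0 + (-13/5) = -13/5, ring 0 + 1 = 1, arm 0 + 0 = 0
asked cell (total, sun) = -13/5

row1: w_G1=0 w_G3=0 w_R=0
row2: w_G1=-13/5 w_G3=1 w_R=0
total: w_G1=-13/5 w_G3=1 w_R=0
asked value: -13/5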